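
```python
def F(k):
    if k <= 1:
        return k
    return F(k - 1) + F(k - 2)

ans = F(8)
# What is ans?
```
Call trace (a repeated sub-call is expanded the first time; later identical calls just restate its return value):
F(k=8)
  F(k=7)
    F(k=6)
      F(k=5)
        F(k=4)
          F(k=3)
            F(k=2)
              F(k=1)
              -> return 1
              F(k=0)
              -> return 0
            -> return 1
            F(k=1)
            -> return 1
          -> return 2
          F(k=2) -> return 1  (same call as traced above)
        -> return 3
        F(k=3) -> return 2  (same call as traced above)
      -> return 5
      F(k=4) -> return 3  (same call as traced above)
    -> return 8
    F(k=5) -> return 5  (same call as traced above)
  -> return 13
  F(k=6) -> return 8  (same call as traced above)
-> return 21

Final answer: 21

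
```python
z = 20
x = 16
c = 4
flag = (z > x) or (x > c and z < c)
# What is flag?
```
Trace:
  z=20
  z=20, x=16
  z=20, x=16, c=4
  z=20, x=16, c=4, flag=True

Final answer: True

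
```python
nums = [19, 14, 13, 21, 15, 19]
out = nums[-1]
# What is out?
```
Trace:
  nums=[19, 14, 13, 21, 15, 19]
  nums=[19, 14, 13, 21, 15, 19], out=19

Final answer: 19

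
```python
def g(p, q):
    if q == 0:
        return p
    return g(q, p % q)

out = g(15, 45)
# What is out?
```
Call trace:
g(p=15, q=45)
  g(p=45, q=15)
    g(p=15, q=0)
    -> return 15
  -> return 15
-> return 15

Final answer: 15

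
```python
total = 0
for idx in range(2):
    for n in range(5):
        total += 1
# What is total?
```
Trace:
  total=0
  total=1, idx=0, n=0
  total=2, idx=0, n=1
  total=3, idx=0, n=2
  total=4, idx=0, n=3
  total=5, idx=0, n=4
  total=6, idx=1, n=0
  total=7, idx=1, n=1
  total=8, idx=1, n=2
  total=9, idx=1, n=3
  total=10, idx=1, n=4

Final answer: 10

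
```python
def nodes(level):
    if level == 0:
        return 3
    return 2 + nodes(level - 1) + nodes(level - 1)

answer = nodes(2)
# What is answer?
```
Call trace (a repeated sub-call is expanded the first time; later identical calls just restate its return value):
nodes(level=2)
  nodes(level=1)
    nodes(level=0)
    -> return 3
    nodes(level=0)
    -> return 3
  -> return 8
  nodes(level=1) -> return 8  (same call as traced above)
-> return 18

Final answer: 18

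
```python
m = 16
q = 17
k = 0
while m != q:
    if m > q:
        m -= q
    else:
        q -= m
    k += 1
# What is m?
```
Trace:
  m=16
  m=16, q=17
  m=16, q=17, k=0
  m=16, q=1, k=1
  m=15, q=1, k=2
  m=14, q=1, k=3
  m=13, q=1, k=4
  m=12, q=1, k=5
  m=11, q=1, k=6
  m=10, q=1, k=7
  m=9, q=1, k=8
  m=8, q=1, k=9
  m=7, q=1, k=10
  m=6, q=1, k=11
  m=5, q=1, k=12
  m=4, q=1, k=13
  m=3, q=1, k=14
  m=2, q=1, k=15
  m=1, q=1, k=16

Final answer: 1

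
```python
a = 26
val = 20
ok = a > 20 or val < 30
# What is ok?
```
Trace:
  a=26
  a=26, val=20
  a=26, val=20, ok=True

Final answer: True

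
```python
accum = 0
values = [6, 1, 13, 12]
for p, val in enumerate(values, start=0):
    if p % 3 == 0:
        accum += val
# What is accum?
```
Trace:
  accum=0
  accum=6, p=0, val=6
  accum=6, p=1, val=1
  accum=6, p=2, val=13
  accum=18, p=3, val=12

Final answer: 18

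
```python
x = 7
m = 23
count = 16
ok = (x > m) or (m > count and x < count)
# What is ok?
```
Trace:
  x=7
  x=7, m=23
  x=7, m=23, count=16
  x=7, m=23, count=16, ok=True

Final answer: True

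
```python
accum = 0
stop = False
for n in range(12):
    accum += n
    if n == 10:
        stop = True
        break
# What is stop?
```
Trace:
  accum=0
  accum=0, stop=False
  accum=0, stop=False, n=0
  accum=1, stop=False, n=1
  accum=3, stop=False, n=2
  accum=6, stop=False, n=3
  accum=10, stop=False, n=4
  accum=15, stop=False, n=5
  accum=21, stop=False, n=6
  accum=28, stop=False, n=7
  accum=36, stop=False, n=8
  accum=45, stop=False, n=9
  accum=55, stop=True, n=10

Final answer: True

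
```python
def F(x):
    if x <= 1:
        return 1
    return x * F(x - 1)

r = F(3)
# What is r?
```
Call trace:
F(x=3)
  F(x=2)
    F(x=1)
    -> return 1
  -> return 2
-> return 6

Final answer: 6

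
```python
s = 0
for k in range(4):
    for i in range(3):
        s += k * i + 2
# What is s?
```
Trace:
  s=0
  s=2, k=0, i=0
  s=4, k=0, i=1
  s=6, k=0, i=2
  s=8, k=1, i=0
  s=11, k=1, i=1
  s=15, k=1, i=2
  s=17, k=2, i=0
  s=21, k=2, i=1
  s=27, k=2, i=2
  s=29, k=3, i=0
  s=34, k=3, i=1
  s=42, k=3, i=2

Final answer: 42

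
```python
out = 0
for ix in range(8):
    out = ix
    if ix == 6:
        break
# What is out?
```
Trace:
  out=0
  out=0, ix=0
  out=1, ix=1
  out=2, ix=2
  out=3, ix=3
  out=4, ix=4
  out=5, ix=5
  out=6, ix=6

Final answer: 6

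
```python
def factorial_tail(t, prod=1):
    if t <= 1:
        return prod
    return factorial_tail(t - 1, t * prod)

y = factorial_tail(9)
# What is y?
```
Call trace:
factorial_tail(t=9, prod=1)
  factorial_tail(t=8, prod=9)
    factorial_tail(t=7, prod=72)
      factorial_tail(t=6, prod=504)
        factorial_tail(t=5, prod=3024)
          factorial_tail(t=4, prod=15120)
            factorial_tail(t=3, prod=60480)
              factorial_tail(t=2, prod=181440)
                factorial_tail(t=1, prod=362880)
                -> return 362880
              -> return 362880
            -> return 362880
          -> return 362880
        -> return 362880
      -> return 362880
    -> return 362880
  -> return 362880
-> return 362880

Final answer: 362880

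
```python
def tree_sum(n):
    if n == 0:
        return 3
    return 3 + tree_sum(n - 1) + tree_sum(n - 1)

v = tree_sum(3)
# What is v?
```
Call trace (a repeated sub-call is expanded the first time; later identical calls just restate its return value):
tree_sum(n=3)
  tree_sum(n=2)
    tree_sum(n=1)
      tree_sum(n=0)
      -> return 3
      tree_sum(n=0)
      -> return 3
    -> return 9
    tree_sum(n=1) -> return 9  (same call as traced above)
  -> return 21
  tree_sum(n=2) -> return 21  (same call as traced above)
-> return 45

Final answer: 45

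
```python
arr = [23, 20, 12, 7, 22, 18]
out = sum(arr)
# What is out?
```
Trace:
  arr=[23, 20, 12, 7, 22, 18]
  arr=[23, 20, 12, 7, 22, 18], out=102

Final answer: 102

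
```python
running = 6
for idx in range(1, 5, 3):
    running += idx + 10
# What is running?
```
Trace:
  running=6
  running=17, idx=1
  running=31, idx=4

Final answer: 31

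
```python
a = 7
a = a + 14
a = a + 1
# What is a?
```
Trace:
  a=7
  a=21
  a=22

Final answer: 22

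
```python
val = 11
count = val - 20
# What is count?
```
Trace:
  val=11
  val=11, count=-9

Final answer: -9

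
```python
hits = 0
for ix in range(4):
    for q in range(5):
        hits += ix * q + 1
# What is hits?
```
Trace:
  hits=0
  hits=1, ix=0, q=0
  hits=2, ix=0, q=1
  hits=3, ix=0, q=2
  hits=4, ix=0, q=3
  hits=5, ix=0, q=4
  hits=6, ix=1, q=0
  hits=8, ix=1, q=1
  hits=11, ix=1, q=2
  hits=15, ix=1, q=3
  hits=20, ix=1, q=4
  hits=21, ix=2, q=0
  hits=24, ix=2, q=1
  hits=29, ix=2, q=2
  hits=36, ix=2, q=3
  hits=45, ix=2, q=4
  hits=46, ix=3, q=0
  hits=50, ix=3, q=1
  hits=57, ix=3, q=2
  hits=67, ix=3, q=3
  hits=80, ix=3, q=4

Final answer: 80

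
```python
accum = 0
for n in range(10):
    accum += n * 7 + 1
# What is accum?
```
Trace:
  accum=0
  accum=1, n=0
  accum=9, n=1
  accum=24, n=2
  accum=46, n=3
  accum=75, n=4
  accum=111, n=5
  accum=154, n=6
  accum=204, n=7
  accum=261, n=8
  accum=325, n=9

Final answer: 325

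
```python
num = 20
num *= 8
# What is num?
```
Trace:
  num=20
  num=160

Final answer: 160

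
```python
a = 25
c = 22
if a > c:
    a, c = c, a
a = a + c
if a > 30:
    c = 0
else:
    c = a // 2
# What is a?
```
Trace:
  a=25
  a=25, c=22
  a=22, c=25
  a=47, c=25
  a=47, c=0

Final answer: 47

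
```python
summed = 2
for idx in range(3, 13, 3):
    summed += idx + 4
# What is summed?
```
Trace:
  summed=2
  summed=9, idx=3
  summed=19, idx=6
  summed=32, idx=9
  summed=48, idx=12

Final answer: 48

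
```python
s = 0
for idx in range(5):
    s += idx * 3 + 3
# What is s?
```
Trace:
  s=0
  s=3, idx=0
  s=9, idx=1
  s=18, idx=2
  s=30, idx=3
  s=45, idx=4

Final answer: 45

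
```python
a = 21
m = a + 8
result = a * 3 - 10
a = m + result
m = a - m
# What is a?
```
Trace:
  a=21
  a=21, m=29
  a=21, m=29, result=53
  a=82, m=29, result=53
  a=82, m=53, result=53

Final answer: 82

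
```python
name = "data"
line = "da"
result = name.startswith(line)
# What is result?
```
Trace:
  name='data'
  name='data', line='da'
  name='data', line='da', result=True

Final answer: True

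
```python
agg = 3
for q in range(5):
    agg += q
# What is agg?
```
Trace:
  agg=3
  agg=3, q=0
  agg=4, q=1
  agg=6, q=2
  agg=9, q=3
  agg=13, q=4

Final answer: 13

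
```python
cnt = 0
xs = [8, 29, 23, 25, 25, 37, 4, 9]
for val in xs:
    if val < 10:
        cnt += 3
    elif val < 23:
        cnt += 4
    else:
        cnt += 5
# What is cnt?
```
Trace:
  cnt=0
  cnt=3, val=8
  cnt=8, val=29
  cnt=13, val=23
  cnt=18, val=25
  cnt=23, val=25
  cnt=28, val=37
  cnt=31, val=4
  cnt=34, val=9

Final answer: 34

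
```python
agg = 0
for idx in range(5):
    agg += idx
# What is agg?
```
Trace:
  agg=0
  agg=0, idx=0
  agg=1, idx=1
  agg=3, idx=2
  agg=6, idx=3
  agg=10, idx=4

Final answer: 10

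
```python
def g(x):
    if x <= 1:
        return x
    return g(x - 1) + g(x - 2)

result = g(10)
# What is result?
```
Call trace (a repeated sub-call is expanded the first time; later identical calls just restate its return value):
g(x=10)
  g(x=9)
    g(x=8)
      g(x=7)
        g(x=6)
          g(x=5)
            g(x=4)
              g(x=3)
                g(x=2)
                  g(x=1)
                  -> return 1
                  g(x=0)
                  -> return 0
                -> return 1
                g(x=1)
                -> return 1
              -> return 2
              g(x=2) -> return 1  (same call as traced above)
            -> return 3
            g(x=3) -> return 2  (same call as traced above)
          -> return 5
          g(x=4) -> return 3  (same call as traced above)
        -> return 8
        g(x=5) -> return 5  (same call as traced above)
      -> return 13
      g(x=6) -> return 8  (same call as traced above)
    -> return 21
    g(x=7) -> return 13  (same call as traced above)
  -> return 34
  g(x=8) -> return 21  (same call as traced above)
-> return 55

Final answer: 55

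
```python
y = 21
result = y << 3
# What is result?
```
Trace:
  y=21
  y=21, result=168

Final answer: 168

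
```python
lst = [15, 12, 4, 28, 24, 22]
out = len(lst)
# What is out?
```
Trace:
  lst=[15, 12, 4, 28, 24, 22]
  lst=[15, 12, 4, 28, 24, 22], out=6

Final answer: 6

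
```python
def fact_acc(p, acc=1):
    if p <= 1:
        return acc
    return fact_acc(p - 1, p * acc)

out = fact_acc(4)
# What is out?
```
Call trace:
fact_acc(p=4, acc=1)
  fact_acc(p=3, acc=4)
    fact_acc(p=2, acc=12)
      fact_acc(p=1, acc=24)
      -> return 24
    -> return 24
  -> return 24
-> return 24

Final answer: 24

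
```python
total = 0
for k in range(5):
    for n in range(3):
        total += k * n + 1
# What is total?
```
Trace:
  total=0
  total=1, k=0, n=0
  total=2, k=0, n=1
  total=3, k=0, n=2
  total=4, k=1, n=0
  total=6, k=1, n=1
  total=9, k=1, n=2
  total=10, k=2, n=0
  total=13, k=2, n=1
  total=18, k=2, n=2
  total=19, k=3, n=0
  total=23, k=3, n=1
  total=30, k=3, n=2
  total=31, k=4, n=0
  total=36, k=4, n=1
  total=45, k=4, n=2

Final answer: 45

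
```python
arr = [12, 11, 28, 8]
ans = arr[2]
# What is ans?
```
Trace:
  arr=[12, 11, 28, 8]
  arr=[12, 11, 28, 8], ans=28

Final answer: 28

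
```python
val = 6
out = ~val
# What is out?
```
Trace:
  val=6
  val=6, out=-7

Final answer: -7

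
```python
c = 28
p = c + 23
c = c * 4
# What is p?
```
Trace:
  c=28
  c=28, p=51
  c=112, p=51

Final answer: 51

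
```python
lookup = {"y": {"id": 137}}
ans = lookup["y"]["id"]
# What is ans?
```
Trace:
  lookup={'y': {'id': 137}}
  lookup={'y': {'id': 137}}, ans=137

Final answer: 137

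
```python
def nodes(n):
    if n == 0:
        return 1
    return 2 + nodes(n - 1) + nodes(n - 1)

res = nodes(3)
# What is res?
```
Call trace (a repeated sub-call is expanded the first time; later identical calls just restate its return value):
nodes(n=3)
  nodes(n=2)
    nodes(n=1)
      nodes(n=0)
      -> return 1
      nodes(n=0)
      -> return 1
    -> return 4
    nodes(n=1) -> return 4  (same call as traced above)
  -> return 10
  nodes(n=2) -> return 10  (same call as traced above)
-> return 22

Final answer: 22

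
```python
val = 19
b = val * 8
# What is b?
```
Trace:
  val=19
  val=19, b=152

Final answer: 152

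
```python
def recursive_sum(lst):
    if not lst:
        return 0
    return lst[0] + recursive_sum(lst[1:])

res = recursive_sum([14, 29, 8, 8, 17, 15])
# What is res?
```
Call trace:
recursive_sum(lst=[14, 29, 8, 8, 17, 15])
  recursive_sum(lst=[29, 8, 8, 17, 15])
    recursive_sum(lst=[8, 8, 17, 15])
      recursive_sum(lst=[8, 17, 15])
        recursive_sum(lst=[17, 15])
          recursive_sum(lst=[15])
            recursive_sum(lst=[])
            -> return 0
          -> return 15
        -> return 32
      -> return 40
    -> return 48
  -> return 77
-> return 91

Final answer: 91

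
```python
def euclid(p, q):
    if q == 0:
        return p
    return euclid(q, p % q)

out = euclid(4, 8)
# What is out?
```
Call trace:
euclid(p=4, q=8)
  euclid(p=8, q=4)
    euclid(p=4, q=0)
    -> return 4
  -> return 4
-> return 4

Final answer: 4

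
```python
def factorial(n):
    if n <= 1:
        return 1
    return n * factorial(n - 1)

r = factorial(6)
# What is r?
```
Call trace:
factorial(n=6)
  factorial(n=5)
    factorial(n=4)
      factorial(n=3)
        factorial(n=2)
          factorial(n=1)
          -> return 1
        -> return 2
      -> return 6
    -> return 24
  -> return 120
-> return 720

Final answer: 720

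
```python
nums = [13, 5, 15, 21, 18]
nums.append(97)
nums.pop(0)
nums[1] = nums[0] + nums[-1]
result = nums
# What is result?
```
Trace:
  nums=[13, 5, 15, 21, 18]
  nums=[13, 5, 15, 21, 18, 97]
  nums=[5, 15, 21, 18, 97]
  nums=[5, 102, 21, 18, 97]
  nums=[5, 102, 21, 18, 97], result=[5, 102, 21, 18, 97]

Final answer: [5, 102, 21, 18, 97]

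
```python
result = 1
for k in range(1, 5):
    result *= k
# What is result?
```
Trace:
  result=1
  result=1, k=1
  result=2, k=2
  result=6, k=3
  result=24, k=4

Final answer: 24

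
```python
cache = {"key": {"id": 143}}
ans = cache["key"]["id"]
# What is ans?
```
Trace:
  cache={'key': {'id': 143}}
  cache={'key': {'id': 143}}, ans=143

Final answer: 143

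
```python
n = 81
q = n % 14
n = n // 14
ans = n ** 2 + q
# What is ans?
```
Trace:
  n=81
  n=81, q=11
  n=5, q=11
  n=5, q=11, ans=36

Final answer: 36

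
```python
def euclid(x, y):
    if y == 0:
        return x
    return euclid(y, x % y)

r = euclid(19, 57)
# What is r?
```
Call trace:
euclid(x=19, y=57)
  euclid(x=57, y=19)
    euclid(x=19, y=0)
    -> return 19
  -> return 19
-> return 19

Final answer: 19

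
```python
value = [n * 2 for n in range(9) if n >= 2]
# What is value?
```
Trace:
  n=0
  n=1
  n=2
  n=3
  n=4
  n=5
  n=6
  n=7
  n=8
  value=[4, 6, 8, 10, 12, 14, 16]

Final answer: [4, 6, 8, 10, 12, 14, 16]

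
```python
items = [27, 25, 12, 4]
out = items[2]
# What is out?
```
Trace:
  items=[27, 25, 12, 4]
  items=[27, 25, 12, 4], out=12

Final answer: 12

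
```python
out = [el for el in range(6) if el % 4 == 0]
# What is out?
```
Trace:
  el=0
  el=1
  el=2
  el=3
  el=4
  el=5
  out=[0, 4]

Final answer: [0, 4]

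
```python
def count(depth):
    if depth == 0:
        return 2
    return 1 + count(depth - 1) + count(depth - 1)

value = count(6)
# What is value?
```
Call trace (a repeated sub-call is expanded the first time; later identical calls just restate its return value):
count(depth=6)
  count(depth=5)
    count(depth=4)
      count(depth=3)
        count(depth=2)
          count(depth=1)
            count(depth=0)
            -> return 2
            count(depth=0)
            -> return 2
          -> return 5
          count(depth=1) -> return 5  (same call as traced above)
        -> return 11
        count(depth=2) -> return 11  (same call as traced above)
      -> return 23
      count(depth=3) -> return 23  (same call as traced above)
    -> return 47
    count(depth=4) -> return 47  (same call as traced above)
  -> return 95
  count(depth=5) -> return 95  (same call as traced above)
-> return 191

Final answer: 191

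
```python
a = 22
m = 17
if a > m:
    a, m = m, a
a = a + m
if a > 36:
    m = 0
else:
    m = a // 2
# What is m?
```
Trace:
  a=22
  a=22, m=17
  a=17, m=22
  a=39, m=22
  a=39, m=0

Final answer: 0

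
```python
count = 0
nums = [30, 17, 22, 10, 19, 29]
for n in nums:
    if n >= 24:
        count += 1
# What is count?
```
Trace:
  count=0
  count=1, n=30
  count=1, n=17
  count=1, n=22
  count=1, n=10
  count=1, n=19
  count=2, n=29

Final answer: 2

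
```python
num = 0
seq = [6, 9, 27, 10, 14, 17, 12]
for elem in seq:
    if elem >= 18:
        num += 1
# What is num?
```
Trace:
  num=0
  num=0, elem=6
  num=0, elem=9
  num=1, elem=27
  num=1, elem=10
  num=1, elem=14
  num=1, elem=17
  num=1, elem=12

Final answer: 1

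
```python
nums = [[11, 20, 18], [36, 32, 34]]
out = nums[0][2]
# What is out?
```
Trace:
  nums=[[11, 20, 18], [36, 32, 34]]
  nums=[[11, 20, 18], [36, 32, 34]], out=18

Final answer: 18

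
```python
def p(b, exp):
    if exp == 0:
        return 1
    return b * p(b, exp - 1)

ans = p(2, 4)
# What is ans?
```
Call trace:
p(b=2, exp=4)
  p(b=2, exp=3)
    p(b=2, exp=2)
      p(b=2, exp=1)
        p(b=2, exp=0)
        -> return 1
      -> return 2
    -> return 4
  -> return 8
-> return 16

Final answer: 16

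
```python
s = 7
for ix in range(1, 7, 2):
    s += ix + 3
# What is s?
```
Trace:
  s=7
  s=11, ix=1
  s=17, ix=3
  s=25, ix=5

Final answer: 25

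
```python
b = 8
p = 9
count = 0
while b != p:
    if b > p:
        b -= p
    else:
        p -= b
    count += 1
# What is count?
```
Trace:
  b=8
  b=8, p=9
  b=8, p=9, count=0
  b=8, p=1, count=1
  b=7, p=1, count=2
  b=6, p=1, count=3
  b=5, p=1, count=4
  b=4, p=1, count=5
  b=3, p=1, count=6
  b=2, p=1, count=7
  b=1, p=1, count=8

Final answer: 8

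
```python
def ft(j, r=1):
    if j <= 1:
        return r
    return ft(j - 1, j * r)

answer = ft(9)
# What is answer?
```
Call trace:
ft(j=9, r=1)
  ft(j=8, r=9)
    ft(j=7, r=72)
      ft(j=6, r=504)
        ft(j=5, r=3024)
          ft(j=4, r=15120)
            ft(j=3, r=60480)
              ft(j=2, r=181440)
                ft(j=1, r=362880)
                -> return 362880
              -> return 362880
            -> return 362880
          -> return 362880
        -> return 362880
      -> return 362880
    -> return 362880
  -> return 362880
-> return 362880

Final answer: 362880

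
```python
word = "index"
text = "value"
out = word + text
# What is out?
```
Trace:
  word='index'
  word='index', text='value'
  word='index', text='value', out='indexvalue'

Final answer: 'indexvalue'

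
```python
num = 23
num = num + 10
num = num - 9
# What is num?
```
Trace:
  num=23
  num=33
  num=24

Final answer: 24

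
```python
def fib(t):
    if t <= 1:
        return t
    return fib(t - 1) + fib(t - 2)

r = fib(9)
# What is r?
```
Call trace (a repeated sub-call is expanded the first time; later identical calls just restate its return value):
fib(t=9)
  fib(t=8)
    fib(t=7)
      fib(t=6)
        fib(t=5)
          fib(t=4)
            fib(t=3)
              fib(t=2)
                fib(t=1)
                -> return 1
                fib(t=0)
                -> return 0
              -> return 1
              fib(t=1)
              -> return 1
            -> return 2
            fib(t=2) -> return 1  (same call as traced above)
          -> return 3
          fib(t=3) -> return 2  (same call as traced above)
        -> return 5
        fib(t=4) -> return 3  (same call as traced above)
      -> return 8
      fib(t=5) -> return 5  (same call as traced above)
    -> return 13
    fib(t=6) -> return 8  (same call as traced above)
  -> return 21
  fib(t=7) -> return 13  (same call as traced above)
-> return 34

Final answer: 34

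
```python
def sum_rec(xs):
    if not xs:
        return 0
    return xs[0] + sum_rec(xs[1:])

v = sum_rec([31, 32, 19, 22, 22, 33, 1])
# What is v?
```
Call trace:
sum_rec(xs=[31, 32, 19, 22, 22, 33, 1])
  sum_rec(xs=[32, 19, 22, 22, 33, 1])
    sum_rec(xs=[19, 22, 22, 33, 1])
      sum_rec(xs=[22, 22, 33, 1])
        sum_rec(xs=[22, 33, 1])
          sum_rec(xs=[33, 1])
            sum_rec(xs=[1])
              sum_rec(xs=[])
              -> return 0
            -> return 1
          -> return 34
        -> return 56
      -> return 78
    -> return 97
  -> return 129
-> return 160

Final answer: 160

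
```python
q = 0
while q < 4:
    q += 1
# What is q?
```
Trace:
  q=0
  q=1
  q=2
  q=3
  q=4

Final answer: 4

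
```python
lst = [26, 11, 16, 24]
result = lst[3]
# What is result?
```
Trace:
  lst=[26, 11, 16, 24]
  lst=[26, 11, 16, 24], result=24

Final answer: 24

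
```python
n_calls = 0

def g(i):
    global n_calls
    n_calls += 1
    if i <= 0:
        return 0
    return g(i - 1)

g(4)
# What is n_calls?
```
Call trace:
g(i=4)
  g(i=3)
    g(i=2)
      g(i=1)
        g(i=0)
        -> return 0
      -> return 0
    -> return 0
  -> return 0
-> return 0

n_calls is incremented once per call. g is entered once for each i = 4, 3, 2, 1, 0 (the i <= 0 call returns without recursing), i.e. 4 + 1 calls.
n_calls = 5

Final answer: 5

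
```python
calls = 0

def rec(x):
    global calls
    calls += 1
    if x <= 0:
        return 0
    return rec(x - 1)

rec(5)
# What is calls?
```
Call trace:
rec(x=5)
  rec(x=4)
    rec(x=3)
      rec(x=2)
        rec(x=1)
          rec(x=0)
          -> return 0
        -> return 0
      -> return 0
    -> return 0
  -> return 0
-> return 0

calls is incremented once per call. rec is entered once for each x = 5, 4, 3, 2, 1, 0 (the x <= 0 call returns without recursing), i.e. 5 + 1 calls.
calls = 6

Final answer: 6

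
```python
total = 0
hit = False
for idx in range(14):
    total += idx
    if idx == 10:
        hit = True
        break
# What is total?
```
Trace:
  total=0
  total=0, hit=False
  total=0, hit=False, idx=0
  total=1, hit=False, idx=1
  total=3, hit=False, idx=2
  total=6, hit=False, idx=3
  total=10, hit=False, idx=4
  total=15, hit=False, idx=5
  total=21, hit=False, idx=6
  total=28, hit=False, idx=7
  total=36, hit=False, idx=8
  total=45, hit=False, idx=9
  total=55, hit=True, idx=10

Final answer: 55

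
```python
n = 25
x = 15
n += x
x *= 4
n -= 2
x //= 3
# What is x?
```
Trace:
  n=25
  n=25, x=15
  n=40, x=15
  n=40, x=60
  n=38, x=60
  n=38, x=20

Final answer: 20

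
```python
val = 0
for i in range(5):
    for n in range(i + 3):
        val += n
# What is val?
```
Trace:
  val=0
  val=0, i=0, n=0
  val=1, i=0, n=1
  val=3, i=0, n=2
  val=3, i=1, n=0
  val=4, i=1, n=1
  val=6, i=1, n=2
  val=9, i=1, n=3
  val=9, i=2, n=0
  val=10, i=2, n=1
  val=12, i=2, n=2
  val=15, i=2, n=3
  val=19, i=2, n=4
  val=19, i=3, n=0
  val=20, i=3, n=1
  val=22, i=3, n=2
  val=25, i=3, n=3
  val=29, i=3, n=4
  val=34, i=3, n=5
  val=34, i=4, n=0
  val=35, i=4, n=1
  val=37, i=4, n=2
  val=40, i=4, n=3
  val=44, i=4, n=4
  val=49, i=4, n=5
  val=55, i=4, n=6

Final answer: 55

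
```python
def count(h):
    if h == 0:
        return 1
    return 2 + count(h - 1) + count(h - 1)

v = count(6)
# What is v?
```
Call trace (a repeated sub-call is expanded the first time; later identical calls just restate its return value):
count(h=6)
  count(h=5)
    count(h=4)
      count(h=3)
        count(h=2)
          count(h=1)
            count(h=0)
            -> return 1
            count(h=0)
            -> return 1
          -> return 4
          count(h=1) -> return 4  (same call as traced above)
        -> return 10
        count(h=2) -> return 10  (same call as traced above)
      -> return 22
      count(h=3) -> return 22  (same call as traced above)
    -> return 46
    count(h=4) -> return 46  (same call as traced above)
  -> return 94
  count(h=5) -> return 94  (same call as traced above)
-> return 190

Final answer: 190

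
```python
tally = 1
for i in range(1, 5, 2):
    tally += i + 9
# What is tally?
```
Trace:
  tally=1
  tally=11, i=1
  tally=23, i=3

Final answer: 23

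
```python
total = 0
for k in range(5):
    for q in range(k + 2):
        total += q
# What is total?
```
Trace:
  total=0
  total=0, k=0, q=0
  total=1, k=0, q=1
  total=1, k=1, q=0
  total=2, k=1, q=1
  total=4, k=1, q=2
  total=4, k=2, q=0
  total=5, k=2, q=1
  total=7, k=2, q=2
  total=10, k=2, q=3
  total=10, k=3, q=0
  total=11, k=3, q=1
  total=13, k=3, q=2
  total=16, k=3, q=3
  total=20, k=3, q=4
  total=20, k=4, q=0
  total=21, k=4, q=1
  total=23, k=4, q=2
  total=26, k=4, q=3
  total=30, k=4, q=4
  total=35, k=4, q=5

Final answer: 35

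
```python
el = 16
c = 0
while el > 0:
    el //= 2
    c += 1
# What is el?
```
Trace:
  el=16
  el=16, c=0
  el=8, c=1
  el=4, c=2
  el=2, c=3
  el=1, c=4
  el=0, c=5

Final answer: 0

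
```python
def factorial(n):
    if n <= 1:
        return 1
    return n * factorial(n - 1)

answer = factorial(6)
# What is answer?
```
Call trace:
factorial(n=6)
  factorial(n=5)
    factorial(n=4)
      factorial(n=3)
        factorial(n=2)
          factorial(n=1)
          -> return 1
        -> return 2
      -> return 6
    -> return 24
  -> return 120
-> return 720

Final answer: 720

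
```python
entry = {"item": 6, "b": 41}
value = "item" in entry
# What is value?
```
Trace:
  entry={'item': 6, 'b': 41}
  entry={'item': 6, 'b': 41}, value=True

Final answer: True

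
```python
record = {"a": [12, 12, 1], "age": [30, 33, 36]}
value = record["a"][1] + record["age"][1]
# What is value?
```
Trace:
  record={'a': [12, 12, 1], 'age': [30, 33, 36]}
  record={'a': [12, 12, 1], 'age': [30, 33, 36]}, value=45

Final answer: 45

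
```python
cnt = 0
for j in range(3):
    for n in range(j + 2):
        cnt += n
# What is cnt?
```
Trace:
  cnt=0
  cnt=0, j=0, n=0
  cnt=1, j=0, n=1
  cnt=1, j=1, n=0
  cnt=2, j=1, n=1
  cnt=4, j=1, n=2
  cnt=4, j=2, n=0
  cnt=5, j=2, n=1
  cnt=7, j=2, n=2
  cnt=10, j=2, n=3

Final answer: 10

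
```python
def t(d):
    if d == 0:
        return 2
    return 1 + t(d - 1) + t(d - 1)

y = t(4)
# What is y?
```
Call trace (a repeated sub-call is expanded the first time; later identical calls just restate its return value):
t(d=4)
  t(d=3)
    t(d=2)
      t(d=1)
        t(d=0)
        -> return 2
        t(d=0)
        -> return 2
      -> return 5
      t(d=1) -> return 5  (same call as traced above)
    -> return 11
    t(d=2) -> return 11  (same call as traced above)
  -> return 23
  t(d=3) -> return 23  (same call as traced above)
-> return 47

Final answer: 47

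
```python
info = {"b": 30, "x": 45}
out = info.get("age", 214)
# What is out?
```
Trace:
  info={'b': 30, 'x': 45}
  info={'b': 30, 'x': 45}, out=214

Final answer: 214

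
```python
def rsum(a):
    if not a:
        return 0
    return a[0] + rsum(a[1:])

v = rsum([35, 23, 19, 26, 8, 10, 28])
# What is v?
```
Call trace:
rsum(a=[35, 23, 19, 26, 8, 10, 28])
  rsum(a=[23, 19, 26, 8, 10, 28])
    rsum(a=[19, 26, 8, 10, 28])
      rsum(a=[26, 8, 10, 28])
        rsum(a=[8, 10, 28])
          rsum(a=[10, 28])
            rsum(a=[28])
              rsum(a=[])
              -> return 0
            -> return 28
          -> return 38
        -> return 46
      -> return 72
    -> return 91
  -> return 114
-> return 149

Final answer: 149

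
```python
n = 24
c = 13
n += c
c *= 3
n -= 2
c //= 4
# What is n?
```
Trace:
  n=24
  n=24, c=13
  n=37, c=13
  n=37, c=39
  n=35, c=39
  n=35, c=9

Final answer: 35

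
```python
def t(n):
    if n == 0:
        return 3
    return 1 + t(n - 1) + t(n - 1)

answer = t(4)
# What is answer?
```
Call trace (a repeated sub-call is expanded the first time; later identical calls just restate its return value):
t(n=4)
  t(n=3)
    t(n=2)
      t(n=1)
        t(n=0)
        -> return 3
        t(n=0)
        -> return 3
      -> return 7
      t(n=1) -> return 7  (same call as traced above)
    -> return 15
    t(n=2) -> return 15  (same call as traced above)
  -> return 31
  t(n=3) -> return 31  (same call as traced above)
-> return 63

Final answer: 63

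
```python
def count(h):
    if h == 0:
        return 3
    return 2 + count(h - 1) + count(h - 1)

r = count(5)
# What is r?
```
Call trace (a repeated sub-call is expanded the first time; later identical calls just restate its return value):
count(h=5)
  count(h=4)
    count(h=3)
      count(h=2)
        count(h=1)
          count(h=0)
          -> return 3
          count(h=0)
          -> return 3
        -> return 8
        count(h=1) -> return 8  (same call as traced above)
      -> return 18
      count(h=2) -> return 18  (same call as traced above)
    -> return 38
    count(h=3) -> return 38  (same call as traced above)
  -> return 78
  count(h=4) -> return 78  (same call as traced above)
-> return 158

Final answer: 158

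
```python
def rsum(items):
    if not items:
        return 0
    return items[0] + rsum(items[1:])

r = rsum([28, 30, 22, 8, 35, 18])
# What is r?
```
Call trace:
rsum(items=[28, 30, 22, 8, 35, 18])
  rsum(items=[30, 22, 8, 35, 18])
    rsum(items=[22, 8, 35, 18])
      rsum(items=[8, 35, 18])
        rsum(items=[35, 18])
          rsum(items=[18])
            rsum(items=[])
            -> return 0
          -> return 18
        -> return 53
      -> return 61
    -> return 83
  -> return 113
-> return 141

Final answer: 141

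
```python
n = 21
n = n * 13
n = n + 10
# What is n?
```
Trace:
  n=21
  n=273
  n=283

Final answer: 283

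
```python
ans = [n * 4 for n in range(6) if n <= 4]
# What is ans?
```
Trace:
  n=0
  n=1
  n=2
  n=3
  n=4
  n=5
  ans=[0, 4, 8, 12, 16]

Final answer: [0, 4, 8, 12, 16]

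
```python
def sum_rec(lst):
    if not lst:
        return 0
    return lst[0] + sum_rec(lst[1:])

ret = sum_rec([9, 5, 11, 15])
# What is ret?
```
Call trace:
sum_rec(lst=[9, 5, 11, 15])
  sum_rec(lst=[5, 11, 15])
    sum_rec(lst=[11, 15])
      sum_rec(lst=[15])
        sum_rec(lst=[])
        -> return 0
      -> return 15
    -> return 26
  -> return 31
-> return 40

Final answer: 40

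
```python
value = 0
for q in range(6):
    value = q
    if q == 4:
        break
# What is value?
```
Trace:
  value=0
  value=0, q=0
  value=1, q=1
  value=2, q=2
  value=3, q=3
  value=4, q=4

Final answer: 4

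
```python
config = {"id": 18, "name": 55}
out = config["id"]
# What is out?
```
Trace:
  config={'id': 18, 'name': 55}
  config={'id': 18, 'name': 55}, out=18

Final answer: 18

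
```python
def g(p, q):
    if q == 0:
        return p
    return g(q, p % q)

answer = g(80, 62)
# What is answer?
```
Call trace:
g(p=80, q=62)
  g(p=62, q=18)
    g(p=18, q=8)
      g(p=8, q=2)
        g(p=2, q=0)
        -> return 2
      -> return 2
    -> return 2
  -> return 2
-> return 2

Final answer: 2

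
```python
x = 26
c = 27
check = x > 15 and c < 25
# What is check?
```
Trace:
  x=26
  x=26, c=27
  x=26, c=27, check=False

Final answer: False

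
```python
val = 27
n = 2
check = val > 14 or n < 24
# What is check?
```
Trace:
  val=27
  val=27, n=2
  val=27, n=2, check=True

Final answer: True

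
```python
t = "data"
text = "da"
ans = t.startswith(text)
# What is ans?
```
Trace:
  t='data'
  t='data', text='da'
  t='data', text='da', ans=True

Final answer: True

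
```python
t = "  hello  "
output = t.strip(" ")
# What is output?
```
Trace:
  t='  hello  '
  t='  hello  ', output='hello'

Final answer: 'hello'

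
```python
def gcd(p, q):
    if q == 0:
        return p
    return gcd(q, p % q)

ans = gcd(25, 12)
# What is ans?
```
Call trace:
gcd(p=25, q=12)
  gcd(p=12, q=1)
    gcd(p=1, q=0)
    -> return 1
  -> return 1
-> return 1

Final answer: 1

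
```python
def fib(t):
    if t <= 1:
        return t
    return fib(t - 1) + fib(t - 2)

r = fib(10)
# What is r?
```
Call trace (a repeated sub-call is expanded the first time; later identical calls just restate its return value):
fib(t=10)
  fib(t=9)
    fib(t=8)
      fib(t=7)
        fib(t=6)
          fib(t=5)
            fib(t=4)
              fib(t=3)
                fib(t=2)
                  fib(t=1)
                  -> return 1
                  fib(t=0)
                  -> return 0
                -> return 1
                fib(t=1)
                -> return 1
              -> return 2
              fib(t=2) -> return 1  (same call as traced above)
            -> return 3
            fib(t=3) -> return 2  (same call as traced above)
          -> return 5
          fib(t=4) -> return 3  (same call as traced above)
        -> return 8
        fib(t=5) -> return 5  (same call as traced above)
      -> return 13
      fib(t=6) -> return 8  (same call as traced above)
    -> return 21
    fib(t=7) -> return 13  (same call as traced above)
  -> return 34
  fib(t=8) -> return 21  (same call as traced above)
-> return 55

Final answer: 55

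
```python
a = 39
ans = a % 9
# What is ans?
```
Trace:
  a=39
  a=39, ans=3

Final answer: 3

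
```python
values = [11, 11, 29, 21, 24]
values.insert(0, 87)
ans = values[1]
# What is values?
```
Trace:
  values=[11, 11, 29, 21, 24]
  values=[87, 11, 11, 29, 21, 24]
  values=[87, 11, 11, 29, 21, 24], ans=11

Final answer: [87, 11, 11, 29, 21, 24]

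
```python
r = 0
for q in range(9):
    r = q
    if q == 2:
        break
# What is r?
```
Trace:
  r=0
  r=0, q=0
  r=1, q=1
  r=2, q=2

Final answer: 2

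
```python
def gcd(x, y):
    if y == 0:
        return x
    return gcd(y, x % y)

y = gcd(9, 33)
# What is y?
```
Call trace:
gcd(x=9, y=33)
  gcd(x=33, y=9)
    gcd(x=9, y=6)
      gcd(x=6, y=3)
        gcd(x=3, y=0)
        -> return 3
      -> return 3
    -> return 3
  -> return 3
-> return 3

Final answer: 3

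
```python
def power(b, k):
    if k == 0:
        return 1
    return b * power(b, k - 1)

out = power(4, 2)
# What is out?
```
Call trace:
power(b=4, k=2)
  power(b=4, k=1)
    power(b=4, k=0)
    -> return 1
  -> return 4
-> return 16

Final answer: 16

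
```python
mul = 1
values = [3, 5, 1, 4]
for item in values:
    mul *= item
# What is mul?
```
Trace:
  mul=1
  mul=3, item=3
  mul=15, item=5
  mul=15, item=1
  mul=60, item=4

Final answer: 60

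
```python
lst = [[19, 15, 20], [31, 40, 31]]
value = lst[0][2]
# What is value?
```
Trace:
  lst=[[19, 15, 20], [31, 40, 31]]
  lst=[[19, 15, 20], [31, 40, 31]], value=20

Final answer: 20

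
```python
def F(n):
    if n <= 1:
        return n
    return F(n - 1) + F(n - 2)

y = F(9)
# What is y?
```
Call trace (a repeated sub-call is expanded the first time; later identical calls just restate its return value):
F(n=9)
  F(n=8)
    F(n=7)
      F(n=6)
        F(n=5)
          F(n=4)
            F(n=3)
              F(n=2)
                F(n=1)
                -> return 1
                F(n=0)
                -> return 0
              -> return 1
              F(n=1)
              -> return 1
            -> return 2
            F(n=2) -> return 1  (same call as traced above)
          -> return 3
          F(n=3) -> return 2  (same call as traced above)
        -> return 5
        F(n=4) -> return 3  (same call as traced above)
      -> return 8
      F(n=5) -> return 5  (same call as traced above)
    -> return 13
    F(n=6) -> return 8  (same call as traced above)
  -> return 21
  F(n=7) -> return 13  (same call as traced above)
-> return 34

Final answer: 34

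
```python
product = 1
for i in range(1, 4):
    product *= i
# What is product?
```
Trace:
  product=1
  product=1, i=1
  product=2, i=2
  product=6, i=3

Final answer: 6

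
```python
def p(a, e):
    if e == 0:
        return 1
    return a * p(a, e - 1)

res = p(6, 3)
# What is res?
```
Call trace:
p(a=6, e=3)
  p(a=6, e=2)
    p(a=6, e=1)
      p(a=6, e=0)
      -> return 1
    -> return 6
  -> return 36
-> return 216

Final answer: 216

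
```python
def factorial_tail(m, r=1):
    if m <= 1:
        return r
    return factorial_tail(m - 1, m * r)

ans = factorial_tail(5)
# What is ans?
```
Call trace:
factorial_tail(m=5, r=1)
  factorial_tail(m=4, r=5)
    factorial_tail(m=3, r=20)
      factorial_tail(m=2, r=60)
        factorial_tail(m=1, r=120)
        -> return 120
      -> return 120
    -> return 120
  -> return 120
-> return 120

Final answer: 120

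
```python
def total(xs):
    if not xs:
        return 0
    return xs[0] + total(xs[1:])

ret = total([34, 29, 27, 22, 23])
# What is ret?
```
Call trace:
total(xs=[34, 29, 27, 22, 23])
  total(xs=[29, 27, 22, 23])
    total(xs=[27, 22, 23])
      total(xs=[22, 23])
        total(xs=[23])
          total(xs=[])
          -> return 0
        -> return 23
      -> return 45
    -> return 72
  -> return 101
-> return 135

Final answer: 135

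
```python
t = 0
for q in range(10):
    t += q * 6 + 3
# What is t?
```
Trace:
  t=0
  t=3, q=0
  t=12, q=1
  t=27, q=2
  t=48, q=3
  t=75, q=4
  t=108, q=5
  t=147, q=6
  t=192, q=7
  t=243, q=8
  t=300, q=9

Final answer: 300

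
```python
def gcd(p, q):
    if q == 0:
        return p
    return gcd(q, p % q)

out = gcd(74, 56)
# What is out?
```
Call trace:
gcd(p=74, q=56)
  gcd(p=56, q=18)
    gcd(p=18, q=2)
      gcd(p=2, q=0)
      -> return 2
    -> return 2
  -> return 2
-> return 2

Final answer: 2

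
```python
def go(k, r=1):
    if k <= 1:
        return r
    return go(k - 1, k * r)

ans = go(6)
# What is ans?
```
Call trace:
go(k=6, r=1)
  go(k=5, r=6)
    go(k=4, r=30)
      go(k=3, r=120)
        go(k=2, r=360)
          go(k=1, r=720)
          -> return 720
        -> return 720
      -> return 720
    -> return 720
  -> return 720
-> return 720

Final answer: 720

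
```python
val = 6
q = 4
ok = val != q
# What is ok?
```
Trace:
  val=6
  val=6, q=4
  val=6, q=4, ok=True

Final answer: True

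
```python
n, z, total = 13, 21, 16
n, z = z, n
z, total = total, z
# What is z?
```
Trace:
  n=13, z=21, total=16
  n=21, z=13, total=16
  n=21, z=16, total=13

Final answer: 16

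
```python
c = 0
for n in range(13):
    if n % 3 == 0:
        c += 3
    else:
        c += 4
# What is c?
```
Trace:
  c=0
  c=3, n=0
  c=7, n=1
  c=11, n=2
  c=14, n=3
  c=18, n=4
  c=22, n=5
  c=25, n=6
  c=29, n=7
  c=33, n=8
  c=36, n=9
  c=40, n=10
  c=44, n=11
  c=47, n=12

Final answer: 47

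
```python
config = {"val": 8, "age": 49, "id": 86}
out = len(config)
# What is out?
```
Trace:
  config={'val': 8, 'age': 49, 'id': 86}
  config={'val': 8, 'age': 49, 'id': 86}, out=3

Final answer: 3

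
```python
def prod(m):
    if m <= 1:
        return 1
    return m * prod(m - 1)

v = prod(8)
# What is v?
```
Call trace:
prod(m=8)
  prod(m=7)
    prod(m=6)
      prod(m=5)
        prod(m=4)
          prod(m=3)
            prod(m=2)
              prod(m=1)
              -> return 1
            -> return 2
          -> return 6
        -> return 24
      -> return 120
    -> return 720
  -> return 5040
-> return 40320

Final answer: 40320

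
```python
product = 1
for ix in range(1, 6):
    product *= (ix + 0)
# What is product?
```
Trace:
  product=1
  product=1, ix=1
  product=2, ix=2
  product=6, ix=3
  product=24, ix=4
  product=120, ix=5

Final answer: 120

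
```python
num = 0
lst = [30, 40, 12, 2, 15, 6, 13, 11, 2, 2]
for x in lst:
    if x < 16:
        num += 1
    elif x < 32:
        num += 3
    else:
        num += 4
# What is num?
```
Trace:
  num=0
  num=3, x=30
  num=7, x=40
  num=8, x=12
  num=9, x=2
  num=10, x=15
  num=11, x=6
  num=12, x=13
  num=13, x=11
  num=14, x=2
  num=15, x=2

Final answer: 15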